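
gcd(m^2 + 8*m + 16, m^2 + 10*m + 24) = m + 4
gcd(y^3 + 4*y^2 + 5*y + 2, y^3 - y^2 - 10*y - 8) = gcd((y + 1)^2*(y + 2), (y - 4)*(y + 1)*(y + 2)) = y^2 + 3*y + 2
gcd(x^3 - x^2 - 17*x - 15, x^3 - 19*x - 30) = x^2 - 2*x - 15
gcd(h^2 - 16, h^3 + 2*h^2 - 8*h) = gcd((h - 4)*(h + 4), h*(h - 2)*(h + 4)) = h + 4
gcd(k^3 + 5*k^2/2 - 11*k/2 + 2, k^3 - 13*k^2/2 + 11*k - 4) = k - 1/2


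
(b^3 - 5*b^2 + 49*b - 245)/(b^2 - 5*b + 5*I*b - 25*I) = (b^2 + 49)/(b + 5*I)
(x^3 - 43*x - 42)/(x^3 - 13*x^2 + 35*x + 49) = (x + 6)/(x - 7)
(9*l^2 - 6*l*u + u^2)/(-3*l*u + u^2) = (-3*l + u)/u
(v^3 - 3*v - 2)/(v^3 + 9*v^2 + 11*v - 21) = (v^3 - 3*v - 2)/(v^3 + 9*v^2 + 11*v - 21)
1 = 1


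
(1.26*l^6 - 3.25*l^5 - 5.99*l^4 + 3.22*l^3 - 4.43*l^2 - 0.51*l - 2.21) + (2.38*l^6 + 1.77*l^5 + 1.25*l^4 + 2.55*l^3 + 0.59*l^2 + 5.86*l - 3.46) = 3.64*l^6 - 1.48*l^5 - 4.74*l^4 + 5.77*l^3 - 3.84*l^2 + 5.35*l - 5.67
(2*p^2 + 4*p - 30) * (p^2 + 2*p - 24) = 2*p^4 + 8*p^3 - 70*p^2 - 156*p + 720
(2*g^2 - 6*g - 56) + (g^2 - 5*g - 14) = 3*g^2 - 11*g - 70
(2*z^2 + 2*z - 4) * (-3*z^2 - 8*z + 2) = -6*z^4 - 22*z^3 + 36*z - 8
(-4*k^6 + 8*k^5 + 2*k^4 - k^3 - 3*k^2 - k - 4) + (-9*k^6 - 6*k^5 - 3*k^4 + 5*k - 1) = -13*k^6 + 2*k^5 - k^4 - k^3 - 3*k^2 + 4*k - 5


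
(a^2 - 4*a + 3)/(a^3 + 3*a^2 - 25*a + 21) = 1/(a + 7)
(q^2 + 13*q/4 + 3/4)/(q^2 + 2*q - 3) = (q + 1/4)/(q - 1)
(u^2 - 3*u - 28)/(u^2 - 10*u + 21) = (u + 4)/(u - 3)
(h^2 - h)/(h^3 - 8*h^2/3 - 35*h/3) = 3*(1 - h)/(-3*h^2 + 8*h + 35)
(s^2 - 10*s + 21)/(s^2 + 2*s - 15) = (s - 7)/(s + 5)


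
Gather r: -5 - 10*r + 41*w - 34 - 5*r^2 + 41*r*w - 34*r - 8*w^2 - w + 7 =-5*r^2 + r*(41*w - 44) - 8*w^2 + 40*w - 32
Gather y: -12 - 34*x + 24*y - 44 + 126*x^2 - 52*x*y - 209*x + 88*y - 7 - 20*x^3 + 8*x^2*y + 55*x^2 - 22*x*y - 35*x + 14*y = -20*x^3 + 181*x^2 - 278*x + y*(8*x^2 - 74*x + 126) - 63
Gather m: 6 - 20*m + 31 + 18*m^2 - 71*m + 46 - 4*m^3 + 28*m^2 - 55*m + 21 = -4*m^3 + 46*m^2 - 146*m + 104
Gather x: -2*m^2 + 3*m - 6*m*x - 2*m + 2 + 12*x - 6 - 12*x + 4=-2*m^2 - 6*m*x + m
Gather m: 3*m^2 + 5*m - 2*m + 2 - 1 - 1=3*m^2 + 3*m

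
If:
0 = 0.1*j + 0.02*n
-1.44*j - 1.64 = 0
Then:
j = -1.14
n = 5.69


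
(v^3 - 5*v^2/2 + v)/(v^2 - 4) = v*(2*v - 1)/(2*(v + 2))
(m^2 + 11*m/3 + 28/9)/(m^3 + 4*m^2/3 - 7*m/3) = (m + 4/3)/(m*(m - 1))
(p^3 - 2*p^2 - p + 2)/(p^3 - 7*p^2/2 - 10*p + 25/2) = 2*(p^2 - p - 2)/(2*p^2 - 5*p - 25)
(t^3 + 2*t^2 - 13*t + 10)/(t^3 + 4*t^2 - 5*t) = (t - 2)/t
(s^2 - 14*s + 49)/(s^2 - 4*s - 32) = (-s^2 + 14*s - 49)/(-s^2 + 4*s + 32)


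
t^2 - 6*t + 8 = (t - 4)*(t - 2)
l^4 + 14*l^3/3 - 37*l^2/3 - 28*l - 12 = (l - 3)*(l + 2/3)*(l + 1)*(l + 6)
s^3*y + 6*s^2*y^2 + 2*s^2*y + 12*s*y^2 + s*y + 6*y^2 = (s + 1)*(s + 6*y)*(s*y + y)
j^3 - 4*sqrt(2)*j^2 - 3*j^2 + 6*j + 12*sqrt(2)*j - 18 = (j - 3)*(j - 3*sqrt(2))*(j - sqrt(2))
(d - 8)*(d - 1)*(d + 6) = d^3 - 3*d^2 - 46*d + 48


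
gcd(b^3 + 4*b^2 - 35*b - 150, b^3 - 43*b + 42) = b - 6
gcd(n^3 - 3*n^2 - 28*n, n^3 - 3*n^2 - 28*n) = n^3 - 3*n^2 - 28*n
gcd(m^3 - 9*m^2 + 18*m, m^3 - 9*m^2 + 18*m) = m^3 - 9*m^2 + 18*m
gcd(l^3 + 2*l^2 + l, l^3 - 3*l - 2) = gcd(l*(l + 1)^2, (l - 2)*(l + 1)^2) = l^2 + 2*l + 1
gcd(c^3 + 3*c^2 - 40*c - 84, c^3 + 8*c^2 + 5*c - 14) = c^2 + 9*c + 14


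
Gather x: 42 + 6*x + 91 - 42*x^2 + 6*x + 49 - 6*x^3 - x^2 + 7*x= -6*x^3 - 43*x^2 + 19*x + 182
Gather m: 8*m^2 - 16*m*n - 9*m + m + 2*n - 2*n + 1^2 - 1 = 8*m^2 + m*(-16*n - 8)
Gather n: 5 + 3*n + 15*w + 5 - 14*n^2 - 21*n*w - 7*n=-14*n^2 + n*(-21*w - 4) + 15*w + 10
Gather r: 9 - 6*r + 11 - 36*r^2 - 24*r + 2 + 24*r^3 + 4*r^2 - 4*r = 24*r^3 - 32*r^2 - 34*r + 22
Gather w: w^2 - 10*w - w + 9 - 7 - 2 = w^2 - 11*w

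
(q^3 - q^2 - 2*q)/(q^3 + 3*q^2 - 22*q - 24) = q*(q - 2)/(q^2 + 2*q - 24)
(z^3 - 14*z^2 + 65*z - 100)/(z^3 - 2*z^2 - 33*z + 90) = (z^2 - 9*z + 20)/(z^2 + 3*z - 18)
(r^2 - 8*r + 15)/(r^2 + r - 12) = (r - 5)/(r + 4)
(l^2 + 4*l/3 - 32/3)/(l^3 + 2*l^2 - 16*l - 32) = (l - 8/3)/(l^2 - 2*l - 8)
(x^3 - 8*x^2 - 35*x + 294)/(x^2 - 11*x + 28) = (x^2 - x - 42)/(x - 4)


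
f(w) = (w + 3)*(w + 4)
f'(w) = 2*w + 7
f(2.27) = 33.04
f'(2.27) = 11.54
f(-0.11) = 11.24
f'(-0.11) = 6.78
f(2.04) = 30.44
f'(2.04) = 11.08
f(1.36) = 23.37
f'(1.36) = 9.72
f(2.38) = 34.32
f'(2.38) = 11.76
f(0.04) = 12.28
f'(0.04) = 7.08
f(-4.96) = 1.88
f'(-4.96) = -2.92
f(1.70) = 26.79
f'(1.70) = 10.40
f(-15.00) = 132.00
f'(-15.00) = -23.00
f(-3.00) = 0.00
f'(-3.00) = 1.00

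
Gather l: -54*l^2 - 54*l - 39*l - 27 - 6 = -54*l^2 - 93*l - 33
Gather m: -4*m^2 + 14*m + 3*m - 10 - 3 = -4*m^2 + 17*m - 13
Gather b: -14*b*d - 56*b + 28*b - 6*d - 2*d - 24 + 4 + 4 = b*(-14*d - 28) - 8*d - 16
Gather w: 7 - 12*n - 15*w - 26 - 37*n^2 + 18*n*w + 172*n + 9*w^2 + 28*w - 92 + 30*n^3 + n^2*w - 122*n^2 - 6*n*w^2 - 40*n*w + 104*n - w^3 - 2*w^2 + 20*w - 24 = 30*n^3 - 159*n^2 + 264*n - w^3 + w^2*(7 - 6*n) + w*(n^2 - 22*n + 33) - 135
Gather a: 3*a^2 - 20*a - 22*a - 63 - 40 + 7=3*a^2 - 42*a - 96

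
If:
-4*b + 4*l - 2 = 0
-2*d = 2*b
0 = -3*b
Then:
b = 0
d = 0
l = 1/2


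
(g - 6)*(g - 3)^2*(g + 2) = g^4 - 10*g^3 + 21*g^2 + 36*g - 108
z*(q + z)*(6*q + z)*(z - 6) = 6*q^2*z^2 - 36*q^2*z + 7*q*z^3 - 42*q*z^2 + z^4 - 6*z^3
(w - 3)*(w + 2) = w^2 - w - 6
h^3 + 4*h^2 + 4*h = h*(h + 2)^2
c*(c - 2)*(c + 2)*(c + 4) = c^4 + 4*c^3 - 4*c^2 - 16*c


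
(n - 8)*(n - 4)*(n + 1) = n^3 - 11*n^2 + 20*n + 32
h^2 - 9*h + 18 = (h - 6)*(h - 3)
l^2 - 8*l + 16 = (l - 4)^2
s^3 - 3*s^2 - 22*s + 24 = (s - 6)*(s - 1)*(s + 4)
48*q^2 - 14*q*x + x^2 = (-8*q + x)*(-6*q + x)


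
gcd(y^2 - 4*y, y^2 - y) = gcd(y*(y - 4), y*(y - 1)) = y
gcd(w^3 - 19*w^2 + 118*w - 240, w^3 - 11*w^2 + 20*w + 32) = w - 8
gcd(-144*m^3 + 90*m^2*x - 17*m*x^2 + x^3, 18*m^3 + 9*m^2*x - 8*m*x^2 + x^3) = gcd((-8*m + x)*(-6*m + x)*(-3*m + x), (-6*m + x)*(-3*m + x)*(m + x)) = 18*m^2 - 9*m*x + x^2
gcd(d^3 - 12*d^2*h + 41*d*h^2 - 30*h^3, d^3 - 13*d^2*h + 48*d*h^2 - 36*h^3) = d^2 - 7*d*h + 6*h^2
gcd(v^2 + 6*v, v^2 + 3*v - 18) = v + 6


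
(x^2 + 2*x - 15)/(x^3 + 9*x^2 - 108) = (x + 5)/(x^2 + 12*x + 36)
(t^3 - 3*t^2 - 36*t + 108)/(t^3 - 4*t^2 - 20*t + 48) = (t^2 + 3*t - 18)/(t^2 + 2*t - 8)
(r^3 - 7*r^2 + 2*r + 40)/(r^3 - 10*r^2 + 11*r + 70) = (r - 4)/(r - 7)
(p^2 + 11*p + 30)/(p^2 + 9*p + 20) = (p + 6)/(p + 4)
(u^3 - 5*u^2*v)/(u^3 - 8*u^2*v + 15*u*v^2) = u/(u - 3*v)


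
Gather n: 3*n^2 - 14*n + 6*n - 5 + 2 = 3*n^2 - 8*n - 3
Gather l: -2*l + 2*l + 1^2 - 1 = 0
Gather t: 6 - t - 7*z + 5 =-t - 7*z + 11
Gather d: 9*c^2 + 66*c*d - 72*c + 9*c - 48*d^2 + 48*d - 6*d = 9*c^2 - 63*c - 48*d^2 + d*(66*c + 42)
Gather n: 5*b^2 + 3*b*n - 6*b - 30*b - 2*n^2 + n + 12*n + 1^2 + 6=5*b^2 - 36*b - 2*n^2 + n*(3*b + 13) + 7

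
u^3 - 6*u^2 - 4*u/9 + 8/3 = (u - 6)*(u - 2/3)*(u + 2/3)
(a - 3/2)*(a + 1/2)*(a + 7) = a^3 + 6*a^2 - 31*a/4 - 21/4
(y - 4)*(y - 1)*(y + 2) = y^3 - 3*y^2 - 6*y + 8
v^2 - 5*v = v*(v - 5)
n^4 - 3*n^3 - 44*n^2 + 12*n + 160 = (n - 8)*(n - 2)*(n + 2)*(n + 5)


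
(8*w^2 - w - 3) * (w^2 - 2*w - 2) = 8*w^4 - 17*w^3 - 17*w^2 + 8*w + 6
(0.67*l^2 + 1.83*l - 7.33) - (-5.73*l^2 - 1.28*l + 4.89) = 6.4*l^2 + 3.11*l - 12.22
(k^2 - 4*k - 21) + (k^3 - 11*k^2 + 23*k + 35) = k^3 - 10*k^2 + 19*k + 14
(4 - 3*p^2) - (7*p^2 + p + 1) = -10*p^2 - p + 3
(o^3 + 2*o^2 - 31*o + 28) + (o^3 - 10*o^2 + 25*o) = 2*o^3 - 8*o^2 - 6*o + 28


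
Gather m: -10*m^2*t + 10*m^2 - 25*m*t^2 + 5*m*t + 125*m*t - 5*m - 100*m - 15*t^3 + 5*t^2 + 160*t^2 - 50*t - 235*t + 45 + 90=m^2*(10 - 10*t) + m*(-25*t^2 + 130*t - 105) - 15*t^3 + 165*t^2 - 285*t + 135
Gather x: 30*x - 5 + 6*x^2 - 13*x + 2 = 6*x^2 + 17*x - 3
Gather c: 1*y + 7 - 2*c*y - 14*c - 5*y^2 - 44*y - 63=c*(-2*y - 14) - 5*y^2 - 43*y - 56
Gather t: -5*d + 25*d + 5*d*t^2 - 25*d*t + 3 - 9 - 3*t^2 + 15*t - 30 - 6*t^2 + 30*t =20*d + t^2*(5*d - 9) + t*(45 - 25*d) - 36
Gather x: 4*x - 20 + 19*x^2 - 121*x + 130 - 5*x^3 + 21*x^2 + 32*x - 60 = -5*x^3 + 40*x^2 - 85*x + 50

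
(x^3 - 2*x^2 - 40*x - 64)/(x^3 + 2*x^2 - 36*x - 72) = (x^2 - 4*x - 32)/(x^2 - 36)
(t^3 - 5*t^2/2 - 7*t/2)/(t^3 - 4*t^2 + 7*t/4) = 2*(t + 1)/(2*t - 1)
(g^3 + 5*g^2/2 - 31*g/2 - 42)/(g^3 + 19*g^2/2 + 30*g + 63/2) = (g - 4)/(g + 3)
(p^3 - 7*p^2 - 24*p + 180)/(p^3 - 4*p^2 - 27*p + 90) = (p - 6)/(p - 3)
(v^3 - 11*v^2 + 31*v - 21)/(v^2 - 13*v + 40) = (v^3 - 11*v^2 + 31*v - 21)/(v^2 - 13*v + 40)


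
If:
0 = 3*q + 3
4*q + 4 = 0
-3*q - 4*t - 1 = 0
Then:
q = -1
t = 1/2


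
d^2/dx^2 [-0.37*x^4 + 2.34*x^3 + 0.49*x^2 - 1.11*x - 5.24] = -4.44*x^2 + 14.04*x + 0.98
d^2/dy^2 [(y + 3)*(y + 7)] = 2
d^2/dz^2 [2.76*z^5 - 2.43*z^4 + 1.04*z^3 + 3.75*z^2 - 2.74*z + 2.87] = 55.2*z^3 - 29.16*z^2 + 6.24*z + 7.5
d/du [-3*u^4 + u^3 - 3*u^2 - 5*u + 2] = -12*u^3 + 3*u^2 - 6*u - 5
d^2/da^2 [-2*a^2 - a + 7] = -4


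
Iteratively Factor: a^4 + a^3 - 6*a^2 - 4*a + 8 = (a + 2)*(a^3 - a^2 - 4*a + 4) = (a - 2)*(a + 2)*(a^2 + a - 2) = (a - 2)*(a - 1)*(a + 2)*(a + 2)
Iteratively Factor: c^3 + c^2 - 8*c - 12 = (c - 3)*(c^2 + 4*c + 4) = (c - 3)*(c + 2)*(c + 2)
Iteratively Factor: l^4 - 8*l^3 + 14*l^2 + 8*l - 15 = (l - 3)*(l^3 - 5*l^2 - l + 5) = (l - 3)*(l - 1)*(l^2 - 4*l - 5) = (l - 5)*(l - 3)*(l - 1)*(l + 1)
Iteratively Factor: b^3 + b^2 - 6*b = (b)*(b^2 + b - 6) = b*(b + 3)*(b - 2)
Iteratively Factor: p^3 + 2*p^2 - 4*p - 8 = (p + 2)*(p^2 - 4) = (p - 2)*(p + 2)*(p + 2)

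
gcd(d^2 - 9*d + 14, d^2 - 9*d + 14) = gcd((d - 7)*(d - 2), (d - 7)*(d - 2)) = d^2 - 9*d + 14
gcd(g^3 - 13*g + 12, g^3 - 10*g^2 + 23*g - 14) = g - 1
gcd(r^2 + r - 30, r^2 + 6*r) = r + 6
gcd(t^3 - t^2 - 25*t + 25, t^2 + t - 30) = t - 5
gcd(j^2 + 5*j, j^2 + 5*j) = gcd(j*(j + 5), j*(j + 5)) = j^2 + 5*j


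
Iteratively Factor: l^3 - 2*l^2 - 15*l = (l)*(l^2 - 2*l - 15) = l*(l + 3)*(l - 5)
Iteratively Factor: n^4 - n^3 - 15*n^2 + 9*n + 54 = (n - 3)*(n^3 + 2*n^2 - 9*n - 18) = (n - 3)*(n + 3)*(n^2 - n - 6) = (n - 3)*(n + 2)*(n + 3)*(n - 3)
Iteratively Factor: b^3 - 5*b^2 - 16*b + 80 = (b + 4)*(b^2 - 9*b + 20) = (b - 4)*(b + 4)*(b - 5)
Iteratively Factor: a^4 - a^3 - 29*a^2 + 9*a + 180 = (a + 4)*(a^3 - 5*a^2 - 9*a + 45) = (a + 3)*(a + 4)*(a^2 - 8*a + 15) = (a - 3)*(a + 3)*(a + 4)*(a - 5)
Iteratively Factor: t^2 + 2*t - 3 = (t - 1)*(t + 3)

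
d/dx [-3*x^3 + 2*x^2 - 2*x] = -9*x^2 + 4*x - 2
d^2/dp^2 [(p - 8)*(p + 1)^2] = 6*p - 12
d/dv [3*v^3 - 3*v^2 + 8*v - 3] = 9*v^2 - 6*v + 8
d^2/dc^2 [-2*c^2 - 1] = -4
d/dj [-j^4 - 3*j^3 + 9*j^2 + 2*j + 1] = -4*j^3 - 9*j^2 + 18*j + 2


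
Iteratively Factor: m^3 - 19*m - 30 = (m + 3)*(m^2 - 3*m - 10) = (m - 5)*(m + 3)*(m + 2)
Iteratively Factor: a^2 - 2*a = (a)*(a - 2)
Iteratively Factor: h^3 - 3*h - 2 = (h + 1)*(h^2 - h - 2) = (h + 1)^2*(h - 2)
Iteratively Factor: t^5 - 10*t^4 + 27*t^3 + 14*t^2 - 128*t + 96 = (t - 3)*(t^4 - 7*t^3 + 6*t^2 + 32*t - 32) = (t - 4)*(t - 3)*(t^3 - 3*t^2 - 6*t + 8) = (t - 4)*(t - 3)*(t + 2)*(t^2 - 5*t + 4) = (t - 4)^2*(t - 3)*(t + 2)*(t - 1)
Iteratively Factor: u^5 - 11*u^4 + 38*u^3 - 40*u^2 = (u - 4)*(u^4 - 7*u^3 + 10*u^2) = u*(u - 4)*(u^3 - 7*u^2 + 10*u) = u^2*(u - 4)*(u^2 - 7*u + 10) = u^2*(u - 5)*(u - 4)*(u - 2)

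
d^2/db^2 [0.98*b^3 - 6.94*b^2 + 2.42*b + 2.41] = 5.88*b - 13.88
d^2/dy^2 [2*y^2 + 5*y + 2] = 4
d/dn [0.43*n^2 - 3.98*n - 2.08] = 0.86*n - 3.98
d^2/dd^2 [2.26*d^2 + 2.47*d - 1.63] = 4.52000000000000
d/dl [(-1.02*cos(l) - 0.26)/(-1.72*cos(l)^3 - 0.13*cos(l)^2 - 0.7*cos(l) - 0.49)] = (3.5088*cos(l)^3 + 1.4742*cos(l)^2 + 0.0676*cos(l) - 0.3178)*sin(l)/(2.9584*cos(l)^6 + 0.4472*cos(l)^5 + 2.4249*cos(l)^4 + 1.8676*cos(l)^3 + 0.6174*cos(l)^2 + 0.686*cos(l) + 0.2401)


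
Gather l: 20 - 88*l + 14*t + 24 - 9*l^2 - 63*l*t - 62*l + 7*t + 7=-9*l^2 + l*(-63*t - 150) + 21*t + 51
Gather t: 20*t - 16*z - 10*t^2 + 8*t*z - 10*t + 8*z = -10*t^2 + t*(8*z + 10) - 8*z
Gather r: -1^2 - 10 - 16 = -27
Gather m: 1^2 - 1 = 0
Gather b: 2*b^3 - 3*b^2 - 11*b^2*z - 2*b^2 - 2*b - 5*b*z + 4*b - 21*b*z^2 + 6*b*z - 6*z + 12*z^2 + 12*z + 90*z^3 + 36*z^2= 2*b^3 + b^2*(-11*z - 5) + b*(-21*z^2 + z + 2) + 90*z^3 + 48*z^2 + 6*z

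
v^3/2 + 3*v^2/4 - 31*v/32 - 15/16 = (v/2 + 1)*(v - 5/4)*(v + 3/4)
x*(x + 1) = x^2 + x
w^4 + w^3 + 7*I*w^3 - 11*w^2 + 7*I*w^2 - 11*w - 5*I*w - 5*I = (w + 1)*(w + I)^2*(w + 5*I)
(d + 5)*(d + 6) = d^2 + 11*d + 30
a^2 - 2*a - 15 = (a - 5)*(a + 3)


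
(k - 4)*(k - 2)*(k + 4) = k^3 - 2*k^2 - 16*k + 32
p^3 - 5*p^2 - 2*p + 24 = (p - 4)*(p - 3)*(p + 2)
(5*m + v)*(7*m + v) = 35*m^2 + 12*m*v + v^2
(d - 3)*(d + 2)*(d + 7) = d^3 + 6*d^2 - 13*d - 42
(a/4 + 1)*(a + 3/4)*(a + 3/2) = a^3/4 + 25*a^2/16 + 81*a/32 + 9/8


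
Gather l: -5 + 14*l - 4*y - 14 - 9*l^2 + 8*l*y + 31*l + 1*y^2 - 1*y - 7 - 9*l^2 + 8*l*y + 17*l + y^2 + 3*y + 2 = -18*l^2 + l*(16*y + 62) + 2*y^2 - 2*y - 24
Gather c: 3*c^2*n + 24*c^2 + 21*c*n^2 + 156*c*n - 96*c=c^2*(3*n + 24) + c*(21*n^2 + 156*n - 96)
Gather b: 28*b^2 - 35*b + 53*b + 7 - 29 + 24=28*b^2 + 18*b + 2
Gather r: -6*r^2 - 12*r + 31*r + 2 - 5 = -6*r^2 + 19*r - 3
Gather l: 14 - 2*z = 14 - 2*z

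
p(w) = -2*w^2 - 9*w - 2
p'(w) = -4*w - 9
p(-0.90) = 4.48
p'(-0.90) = -5.40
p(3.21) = -51.50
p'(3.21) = -21.84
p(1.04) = -13.52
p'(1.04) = -13.16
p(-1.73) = 7.58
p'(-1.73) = -2.08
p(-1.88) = 7.85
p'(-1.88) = -1.48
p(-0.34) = 0.83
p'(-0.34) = -7.64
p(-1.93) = 7.92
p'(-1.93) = -1.28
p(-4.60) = -2.92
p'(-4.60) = 9.40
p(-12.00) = -182.00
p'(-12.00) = 39.00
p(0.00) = -2.00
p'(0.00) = -9.00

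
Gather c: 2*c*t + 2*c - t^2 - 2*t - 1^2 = c*(2*t + 2) - t^2 - 2*t - 1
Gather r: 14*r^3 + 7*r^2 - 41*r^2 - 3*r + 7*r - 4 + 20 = 14*r^3 - 34*r^2 + 4*r + 16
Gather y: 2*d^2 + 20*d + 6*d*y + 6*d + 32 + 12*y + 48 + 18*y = 2*d^2 + 26*d + y*(6*d + 30) + 80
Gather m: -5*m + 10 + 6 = 16 - 5*m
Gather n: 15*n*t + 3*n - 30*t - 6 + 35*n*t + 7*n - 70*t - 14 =n*(50*t + 10) - 100*t - 20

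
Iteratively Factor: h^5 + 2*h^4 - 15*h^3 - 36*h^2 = (h + 3)*(h^4 - h^3 - 12*h^2) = h*(h + 3)*(h^3 - h^2 - 12*h) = h*(h - 4)*(h + 3)*(h^2 + 3*h) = h*(h - 4)*(h + 3)^2*(h)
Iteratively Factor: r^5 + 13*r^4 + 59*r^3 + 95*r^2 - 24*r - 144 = (r + 3)*(r^4 + 10*r^3 + 29*r^2 + 8*r - 48) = (r + 3)*(r + 4)*(r^3 + 6*r^2 + 5*r - 12) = (r - 1)*(r + 3)*(r + 4)*(r^2 + 7*r + 12) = (r - 1)*(r + 3)*(r + 4)^2*(r + 3)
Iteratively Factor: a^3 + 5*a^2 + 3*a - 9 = (a - 1)*(a^2 + 6*a + 9) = (a - 1)*(a + 3)*(a + 3)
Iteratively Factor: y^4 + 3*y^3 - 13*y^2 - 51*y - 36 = (y - 4)*(y^3 + 7*y^2 + 15*y + 9) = (y - 4)*(y + 1)*(y^2 + 6*y + 9) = (y - 4)*(y + 1)*(y + 3)*(y + 3)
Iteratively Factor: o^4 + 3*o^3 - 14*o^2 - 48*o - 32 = (o + 1)*(o^3 + 2*o^2 - 16*o - 32) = (o + 1)*(o + 4)*(o^2 - 2*o - 8) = (o - 4)*(o + 1)*(o + 4)*(o + 2)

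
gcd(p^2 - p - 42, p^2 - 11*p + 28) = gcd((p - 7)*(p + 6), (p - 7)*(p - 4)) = p - 7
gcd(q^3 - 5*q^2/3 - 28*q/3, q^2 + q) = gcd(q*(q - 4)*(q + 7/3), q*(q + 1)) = q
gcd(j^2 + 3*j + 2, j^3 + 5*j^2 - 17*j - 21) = j + 1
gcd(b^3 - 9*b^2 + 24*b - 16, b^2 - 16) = b - 4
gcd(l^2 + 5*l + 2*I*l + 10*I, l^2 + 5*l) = l + 5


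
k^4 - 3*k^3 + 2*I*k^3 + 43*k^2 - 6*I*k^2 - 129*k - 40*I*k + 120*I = (k - 3)*(k - 5*I)*(k - I)*(k + 8*I)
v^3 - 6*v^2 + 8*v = v*(v - 4)*(v - 2)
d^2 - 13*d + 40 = (d - 8)*(d - 5)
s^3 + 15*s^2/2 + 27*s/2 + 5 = (s + 1/2)*(s + 2)*(s + 5)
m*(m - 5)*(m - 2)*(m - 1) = m^4 - 8*m^3 + 17*m^2 - 10*m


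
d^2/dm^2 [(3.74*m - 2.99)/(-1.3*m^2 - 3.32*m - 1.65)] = (-(2.6*m + 3.32)*(3.74*m - 2.99)*(5.2*m + 6.64) + (29.172*m + 17.0596)*(1.3*m^2 + 3.32*m + 1.65))/(1.3*m^2 + 3.32*m + 1.65)^3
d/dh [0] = 0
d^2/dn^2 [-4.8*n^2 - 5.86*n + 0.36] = -9.60000000000000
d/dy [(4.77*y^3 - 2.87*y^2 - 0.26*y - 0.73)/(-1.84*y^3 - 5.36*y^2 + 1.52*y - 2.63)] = (3.5527136788005e-15*y^5 - 30.848*y^4 + 13.544*y^3 - 47.4209*y^2 + 7.2706*y + 1.7934)/(3.3856*y^6 + 19.7248*y^5 + 23.136*y^4 - 6.616*y^3 + 30.504*y^2 - 7.9952*y + 6.9169)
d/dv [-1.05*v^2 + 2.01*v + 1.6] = 2.01 - 2.1*v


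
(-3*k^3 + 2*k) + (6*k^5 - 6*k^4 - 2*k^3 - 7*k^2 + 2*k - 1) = 6*k^5 - 6*k^4 - 5*k^3 - 7*k^2 + 4*k - 1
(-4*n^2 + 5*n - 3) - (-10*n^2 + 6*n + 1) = 6*n^2 - n - 4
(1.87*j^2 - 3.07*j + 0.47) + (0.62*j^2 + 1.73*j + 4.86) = 2.49*j^2 - 1.34*j + 5.33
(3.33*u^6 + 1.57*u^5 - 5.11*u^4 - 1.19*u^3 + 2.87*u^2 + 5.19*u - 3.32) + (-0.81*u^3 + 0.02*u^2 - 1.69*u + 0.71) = 3.33*u^6 + 1.57*u^5 - 5.11*u^4 - 2.0*u^3 + 2.89*u^2 + 3.5*u - 2.61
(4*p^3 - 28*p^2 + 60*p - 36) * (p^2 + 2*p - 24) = 4*p^5 - 20*p^4 - 92*p^3 + 756*p^2 - 1512*p + 864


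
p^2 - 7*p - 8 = (p - 8)*(p + 1)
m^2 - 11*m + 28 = (m - 7)*(m - 4)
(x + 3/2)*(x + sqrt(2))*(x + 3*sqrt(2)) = x^3 + 3*x^2/2 + 4*sqrt(2)*x^2 + 6*x + 6*sqrt(2)*x + 9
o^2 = o^2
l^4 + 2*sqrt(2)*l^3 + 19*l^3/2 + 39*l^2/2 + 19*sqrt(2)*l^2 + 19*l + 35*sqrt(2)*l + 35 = (l + 5/2)*(l + 7)*(l + sqrt(2))^2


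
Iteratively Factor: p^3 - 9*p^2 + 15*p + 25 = (p + 1)*(p^2 - 10*p + 25) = (p - 5)*(p + 1)*(p - 5)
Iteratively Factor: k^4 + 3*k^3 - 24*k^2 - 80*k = (k)*(k^3 + 3*k^2 - 24*k - 80) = k*(k + 4)*(k^2 - k - 20) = k*(k + 4)^2*(k - 5)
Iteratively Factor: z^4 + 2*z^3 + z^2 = (z + 1)*(z^3 + z^2) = (z + 1)^2*(z^2) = z*(z + 1)^2*(z)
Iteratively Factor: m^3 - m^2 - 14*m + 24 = (m + 4)*(m^2 - 5*m + 6) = (m - 3)*(m + 4)*(m - 2)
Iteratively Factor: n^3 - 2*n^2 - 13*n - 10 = (n + 1)*(n^2 - 3*n - 10) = (n + 1)*(n + 2)*(n - 5)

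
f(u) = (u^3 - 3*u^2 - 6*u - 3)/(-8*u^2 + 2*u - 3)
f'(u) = (16*u - 2)*(u^3 - 3*u^2 - 6*u - 3)/(-8*u^2 + 2*u - 3)^2 + (3*u^2 - 6*u - 6)/(-8*u^2 + 2*u - 3) = (-8*u^4 + 4*u^3 - 63*u^2 - 30*u + 24)/(64*u^4 - 32*u^3 + 52*u^2 - 12*u + 9)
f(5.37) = -0.15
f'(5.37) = -0.16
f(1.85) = 0.68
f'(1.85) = -0.44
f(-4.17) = 0.68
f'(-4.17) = -0.16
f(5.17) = -0.12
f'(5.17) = -0.16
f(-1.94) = 0.27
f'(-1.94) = -0.22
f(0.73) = 1.48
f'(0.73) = -0.96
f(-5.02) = 0.82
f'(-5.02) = -0.15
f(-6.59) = 1.04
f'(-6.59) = -0.14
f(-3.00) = 0.48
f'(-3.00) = -0.18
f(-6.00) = 0.96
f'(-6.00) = -0.14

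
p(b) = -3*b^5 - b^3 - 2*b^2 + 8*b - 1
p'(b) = -15*b^4 - 3*b^2 - 4*b + 8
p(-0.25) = -3.11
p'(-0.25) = 8.75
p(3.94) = -2910.10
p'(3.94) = -3669.06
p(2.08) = -118.81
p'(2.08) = -294.07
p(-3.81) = 2403.29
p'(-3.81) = -3181.07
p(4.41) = -5094.35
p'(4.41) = -5741.41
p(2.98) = -726.41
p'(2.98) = -1213.48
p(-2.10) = 105.16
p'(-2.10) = -288.55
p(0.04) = -0.68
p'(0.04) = 7.84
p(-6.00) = 23423.00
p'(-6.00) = -19516.00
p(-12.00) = 747839.00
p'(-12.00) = -311416.00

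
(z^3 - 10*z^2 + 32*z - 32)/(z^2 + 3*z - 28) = (z^2 - 6*z + 8)/(z + 7)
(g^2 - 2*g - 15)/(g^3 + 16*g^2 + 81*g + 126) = (g - 5)/(g^2 + 13*g + 42)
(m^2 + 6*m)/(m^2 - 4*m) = (m + 6)/(m - 4)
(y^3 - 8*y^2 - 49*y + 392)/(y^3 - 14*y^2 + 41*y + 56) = (y + 7)/(y + 1)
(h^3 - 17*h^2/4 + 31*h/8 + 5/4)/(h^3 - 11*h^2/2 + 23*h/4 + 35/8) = (4*h^2 - 7*h - 2)/(4*h^2 - 12*h - 7)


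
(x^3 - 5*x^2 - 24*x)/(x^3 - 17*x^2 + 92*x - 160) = x*(x + 3)/(x^2 - 9*x + 20)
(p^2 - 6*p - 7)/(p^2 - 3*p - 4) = (p - 7)/(p - 4)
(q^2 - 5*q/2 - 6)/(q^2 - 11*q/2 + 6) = (2*q + 3)/(2*q - 3)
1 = 1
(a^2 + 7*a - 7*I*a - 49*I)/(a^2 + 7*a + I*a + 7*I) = (a - 7*I)/(a + I)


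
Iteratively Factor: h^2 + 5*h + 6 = (h + 2)*(h + 3)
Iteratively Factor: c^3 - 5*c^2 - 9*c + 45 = (c - 5)*(c^2 - 9) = (c - 5)*(c + 3)*(c - 3)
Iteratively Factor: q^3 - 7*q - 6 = (q - 3)*(q^2 + 3*q + 2) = (q - 3)*(q + 1)*(q + 2)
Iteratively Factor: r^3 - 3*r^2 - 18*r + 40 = (r - 5)*(r^2 + 2*r - 8) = (r - 5)*(r + 4)*(r - 2)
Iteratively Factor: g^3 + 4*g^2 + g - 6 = (g - 1)*(g^2 + 5*g + 6) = (g - 1)*(g + 3)*(g + 2)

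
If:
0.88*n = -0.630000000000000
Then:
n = -0.72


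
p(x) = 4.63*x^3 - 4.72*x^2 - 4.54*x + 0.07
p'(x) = 13.89*x^2 - 9.44*x - 4.54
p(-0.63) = -0.10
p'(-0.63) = 6.92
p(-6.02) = -1153.77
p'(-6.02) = 555.67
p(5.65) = 658.82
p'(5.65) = 385.53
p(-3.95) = -340.99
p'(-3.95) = 249.47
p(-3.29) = -200.96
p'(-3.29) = 176.86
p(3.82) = 171.94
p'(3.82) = 162.09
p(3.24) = 93.29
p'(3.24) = 110.69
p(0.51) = -2.86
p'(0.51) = -5.74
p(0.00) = 0.07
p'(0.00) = -4.54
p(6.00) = 802.99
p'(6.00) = 438.86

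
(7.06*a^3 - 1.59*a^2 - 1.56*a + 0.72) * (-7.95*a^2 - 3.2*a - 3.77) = -56.127*a^5 - 9.9515*a^4 - 9.1262*a^3 + 5.2623*a^2 + 3.5772*a - 2.7144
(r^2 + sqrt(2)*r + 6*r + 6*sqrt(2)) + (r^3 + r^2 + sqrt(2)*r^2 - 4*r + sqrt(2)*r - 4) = r^3 + sqrt(2)*r^2 + 2*r^2 + 2*r + 2*sqrt(2)*r - 4 + 6*sqrt(2)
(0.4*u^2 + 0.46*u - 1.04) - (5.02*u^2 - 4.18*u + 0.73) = -4.62*u^2 + 4.64*u - 1.77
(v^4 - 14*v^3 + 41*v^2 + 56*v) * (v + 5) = v^5 - 9*v^4 - 29*v^3 + 261*v^2 + 280*v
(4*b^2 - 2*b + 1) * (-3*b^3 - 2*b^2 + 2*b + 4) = -12*b^5 - 2*b^4 + 9*b^3 + 10*b^2 - 6*b + 4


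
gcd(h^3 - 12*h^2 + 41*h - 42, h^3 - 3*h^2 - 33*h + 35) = h - 7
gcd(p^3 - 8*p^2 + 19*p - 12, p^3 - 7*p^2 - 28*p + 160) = p - 4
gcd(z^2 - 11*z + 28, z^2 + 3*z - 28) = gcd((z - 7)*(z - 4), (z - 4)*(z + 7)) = z - 4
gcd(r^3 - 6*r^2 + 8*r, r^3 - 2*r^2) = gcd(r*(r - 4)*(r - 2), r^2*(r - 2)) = r^2 - 2*r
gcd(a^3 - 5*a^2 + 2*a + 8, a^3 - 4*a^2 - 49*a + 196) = a - 4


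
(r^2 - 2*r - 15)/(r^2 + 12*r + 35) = (r^2 - 2*r - 15)/(r^2 + 12*r + 35)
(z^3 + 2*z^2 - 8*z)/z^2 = z + 2 - 8/z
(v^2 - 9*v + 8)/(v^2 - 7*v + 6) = (v - 8)/(v - 6)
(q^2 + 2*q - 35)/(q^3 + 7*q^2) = (q - 5)/q^2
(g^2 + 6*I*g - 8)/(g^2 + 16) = (g + 2*I)/(g - 4*I)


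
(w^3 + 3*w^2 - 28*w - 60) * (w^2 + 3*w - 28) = w^5 + 6*w^4 - 47*w^3 - 228*w^2 + 604*w + 1680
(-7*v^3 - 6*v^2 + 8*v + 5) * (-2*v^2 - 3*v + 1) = 14*v^5 + 33*v^4 - 5*v^3 - 40*v^2 - 7*v + 5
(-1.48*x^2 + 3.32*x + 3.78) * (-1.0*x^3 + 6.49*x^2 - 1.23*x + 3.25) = 1.48*x^5 - 12.9252*x^4 + 19.5872*x^3 + 15.6386*x^2 + 6.1406*x + 12.285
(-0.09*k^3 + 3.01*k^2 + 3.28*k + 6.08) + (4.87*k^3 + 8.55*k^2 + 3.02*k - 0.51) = 4.78*k^3 + 11.56*k^2 + 6.3*k + 5.57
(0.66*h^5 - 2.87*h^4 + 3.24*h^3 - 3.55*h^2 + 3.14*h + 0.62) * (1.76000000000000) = 1.1616*h^5 - 5.0512*h^4 + 5.7024*h^3 - 6.248*h^2 + 5.5264*h + 1.0912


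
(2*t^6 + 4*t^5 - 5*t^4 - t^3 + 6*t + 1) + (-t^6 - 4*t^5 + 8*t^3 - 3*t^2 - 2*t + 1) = t^6 - 5*t^4 + 7*t^3 - 3*t^2 + 4*t + 2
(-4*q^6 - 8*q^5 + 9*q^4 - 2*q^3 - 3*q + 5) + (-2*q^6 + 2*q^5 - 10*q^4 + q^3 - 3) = -6*q^6 - 6*q^5 - q^4 - q^3 - 3*q + 2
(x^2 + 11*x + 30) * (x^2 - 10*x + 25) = x^4 + x^3 - 55*x^2 - 25*x + 750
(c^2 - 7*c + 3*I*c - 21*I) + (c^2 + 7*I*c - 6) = 2*c^2 - 7*c + 10*I*c - 6 - 21*I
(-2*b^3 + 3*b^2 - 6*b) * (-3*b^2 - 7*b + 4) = 6*b^5 + 5*b^4 - 11*b^3 + 54*b^2 - 24*b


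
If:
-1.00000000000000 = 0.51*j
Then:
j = -1.96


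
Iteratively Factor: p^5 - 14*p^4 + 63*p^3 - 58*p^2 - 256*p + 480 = (p - 4)*(p^4 - 10*p^3 + 23*p^2 + 34*p - 120) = (p - 4)*(p - 3)*(p^3 - 7*p^2 + 2*p + 40) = (p - 5)*(p - 4)*(p - 3)*(p^2 - 2*p - 8) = (p - 5)*(p - 4)^2*(p - 3)*(p + 2)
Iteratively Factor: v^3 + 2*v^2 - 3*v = (v - 1)*(v^2 + 3*v) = v*(v - 1)*(v + 3)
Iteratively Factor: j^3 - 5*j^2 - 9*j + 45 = (j - 3)*(j^2 - 2*j - 15) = (j - 5)*(j - 3)*(j + 3)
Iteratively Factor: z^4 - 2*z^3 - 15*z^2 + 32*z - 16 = (z - 1)*(z^3 - z^2 - 16*z + 16) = (z - 4)*(z - 1)*(z^2 + 3*z - 4) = (z - 4)*(z - 1)^2*(z + 4)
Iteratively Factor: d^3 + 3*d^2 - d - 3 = (d - 1)*(d^2 + 4*d + 3) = (d - 1)*(d + 3)*(d + 1)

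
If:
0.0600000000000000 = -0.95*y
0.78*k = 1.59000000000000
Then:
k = 2.04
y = -0.06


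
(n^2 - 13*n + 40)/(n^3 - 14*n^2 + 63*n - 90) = (n - 8)/(n^2 - 9*n + 18)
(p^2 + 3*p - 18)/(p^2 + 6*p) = (p - 3)/p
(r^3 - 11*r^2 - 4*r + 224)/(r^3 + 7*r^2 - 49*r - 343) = (r^2 - 4*r - 32)/(r^2 + 14*r + 49)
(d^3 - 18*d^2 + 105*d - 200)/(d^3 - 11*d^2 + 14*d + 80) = (d - 5)/(d + 2)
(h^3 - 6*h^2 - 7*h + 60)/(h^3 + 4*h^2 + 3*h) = (h^2 - 9*h + 20)/(h*(h + 1))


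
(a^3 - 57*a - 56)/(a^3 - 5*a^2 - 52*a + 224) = (a + 1)/(a - 4)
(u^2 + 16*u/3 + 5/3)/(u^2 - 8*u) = (3*u^2 + 16*u + 5)/(3*u*(u - 8))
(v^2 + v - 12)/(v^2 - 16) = (v - 3)/(v - 4)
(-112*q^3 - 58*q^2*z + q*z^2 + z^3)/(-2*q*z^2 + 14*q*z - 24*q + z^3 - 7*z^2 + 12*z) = (112*q^3 + 58*q^2*z - q*z^2 - z^3)/(2*q*z^2 - 14*q*z + 24*q - z^3 + 7*z^2 - 12*z)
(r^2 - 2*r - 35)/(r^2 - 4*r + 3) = (r^2 - 2*r - 35)/(r^2 - 4*r + 3)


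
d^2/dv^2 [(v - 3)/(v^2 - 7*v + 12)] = 2/(v^3 - 12*v^2 + 48*v - 64)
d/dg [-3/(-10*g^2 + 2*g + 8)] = 3*(1 - 10*g)/(2*(-5*g^2 + g + 4)^2)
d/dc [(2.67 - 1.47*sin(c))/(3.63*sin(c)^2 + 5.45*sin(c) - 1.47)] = (5.3361*sin(c)^2 - 19.3842*sin(c) - 12.3906)*cos(c)/(13.1769*sin(c)^4 + 39.567*sin(c)^3 + 19.0303*sin(c)^2 - 16.023*sin(c) + 2.1609)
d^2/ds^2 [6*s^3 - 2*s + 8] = 36*s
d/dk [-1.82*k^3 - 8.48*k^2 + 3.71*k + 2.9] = -5.46*k^2 - 16.96*k + 3.71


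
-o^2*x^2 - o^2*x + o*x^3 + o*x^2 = x*(-o + x)*(o*x + o)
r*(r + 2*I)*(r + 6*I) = r^3 + 8*I*r^2 - 12*r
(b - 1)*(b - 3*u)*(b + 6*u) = b^3 + 3*b^2*u - b^2 - 18*b*u^2 - 3*b*u + 18*u^2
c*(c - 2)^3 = c^4 - 6*c^3 + 12*c^2 - 8*c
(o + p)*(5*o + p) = 5*o^2 + 6*o*p + p^2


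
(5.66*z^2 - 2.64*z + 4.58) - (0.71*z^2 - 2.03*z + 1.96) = 4.95*z^2 - 0.61*z + 2.62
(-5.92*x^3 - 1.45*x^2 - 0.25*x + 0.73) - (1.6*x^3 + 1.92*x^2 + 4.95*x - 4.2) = -7.52*x^3 - 3.37*x^2 - 5.2*x + 4.93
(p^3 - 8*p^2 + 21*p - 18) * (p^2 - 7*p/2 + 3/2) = p^5 - 23*p^4/2 + 101*p^3/2 - 207*p^2/2 + 189*p/2 - 27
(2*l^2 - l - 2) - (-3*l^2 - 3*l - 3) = 5*l^2 + 2*l + 1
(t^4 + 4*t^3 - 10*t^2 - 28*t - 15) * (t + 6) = t^5 + 10*t^4 + 14*t^3 - 88*t^2 - 183*t - 90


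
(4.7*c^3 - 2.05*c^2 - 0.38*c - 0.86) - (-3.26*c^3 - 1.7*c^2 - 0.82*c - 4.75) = 7.96*c^3 - 0.35*c^2 + 0.44*c + 3.89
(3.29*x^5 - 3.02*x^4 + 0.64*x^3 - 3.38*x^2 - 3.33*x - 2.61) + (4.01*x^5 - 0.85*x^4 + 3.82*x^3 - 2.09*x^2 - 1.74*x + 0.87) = 7.3*x^5 - 3.87*x^4 + 4.46*x^3 - 5.47*x^2 - 5.07*x - 1.74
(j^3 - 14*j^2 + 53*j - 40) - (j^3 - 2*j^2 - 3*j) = -12*j^2 + 56*j - 40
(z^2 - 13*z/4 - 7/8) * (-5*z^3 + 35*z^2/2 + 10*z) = -5*z^5 + 135*z^4/4 - 85*z^3/2 - 765*z^2/16 - 35*z/4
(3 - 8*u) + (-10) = -8*u - 7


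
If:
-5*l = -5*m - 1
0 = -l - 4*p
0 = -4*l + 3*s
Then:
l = 3*s/4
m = 3*s/4 - 1/5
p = -3*s/16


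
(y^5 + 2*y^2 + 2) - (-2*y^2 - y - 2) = y^5 + 4*y^2 + y + 4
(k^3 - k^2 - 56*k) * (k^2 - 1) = k^5 - k^4 - 57*k^3 + k^2 + 56*k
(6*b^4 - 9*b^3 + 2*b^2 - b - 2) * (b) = 6*b^5 - 9*b^4 + 2*b^3 - b^2 - 2*b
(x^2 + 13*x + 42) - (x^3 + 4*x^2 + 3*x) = -x^3 - 3*x^2 + 10*x + 42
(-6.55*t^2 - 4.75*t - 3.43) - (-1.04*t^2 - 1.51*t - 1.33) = -5.51*t^2 - 3.24*t - 2.1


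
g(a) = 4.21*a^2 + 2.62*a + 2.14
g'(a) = 8.42*a + 2.62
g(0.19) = 2.79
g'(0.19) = 4.22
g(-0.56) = 1.99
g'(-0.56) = -2.10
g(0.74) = 6.38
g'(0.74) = 8.85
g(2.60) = 37.41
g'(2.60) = 24.51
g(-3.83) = 53.86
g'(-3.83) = -29.63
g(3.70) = 69.47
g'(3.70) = 33.77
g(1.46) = 14.94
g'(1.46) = 14.91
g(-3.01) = 32.40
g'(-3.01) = -22.72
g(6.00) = 169.42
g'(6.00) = 53.14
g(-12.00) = 576.94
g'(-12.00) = -98.42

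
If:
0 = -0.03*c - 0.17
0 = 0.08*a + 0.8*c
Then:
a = 56.67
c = -5.67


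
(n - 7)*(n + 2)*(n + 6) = n^3 + n^2 - 44*n - 84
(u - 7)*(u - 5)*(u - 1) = u^3 - 13*u^2 + 47*u - 35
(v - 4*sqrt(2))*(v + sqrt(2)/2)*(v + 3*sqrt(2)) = v^3 - sqrt(2)*v^2/2 - 25*v - 12*sqrt(2)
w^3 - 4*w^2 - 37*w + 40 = (w - 8)*(w - 1)*(w + 5)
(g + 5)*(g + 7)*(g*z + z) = g^3*z + 13*g^2*z + 47*g*z + 35*z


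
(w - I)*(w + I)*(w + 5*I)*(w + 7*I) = w^4 + 12*I*w^3 - 34*w^2 + 12*I*w - 35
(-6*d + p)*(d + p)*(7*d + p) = -42*d^3 - 41*d^2*p + 2*d*p^2 + p^3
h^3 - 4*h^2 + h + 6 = (h - 3)*(h - 2)*(h + 1)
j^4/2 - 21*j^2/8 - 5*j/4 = j*(j/2 + 1/4)*(j - 5/2)*(j + 2)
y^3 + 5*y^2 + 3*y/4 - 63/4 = (y - 3/2)*(y + 3)*(y + 7/2)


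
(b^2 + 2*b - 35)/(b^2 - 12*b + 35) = (b + 7)/(b - 7)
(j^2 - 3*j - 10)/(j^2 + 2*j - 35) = (j + 2)/(j + 7)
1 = 1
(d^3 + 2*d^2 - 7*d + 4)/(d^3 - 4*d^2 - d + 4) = (d^2 + 3*d - 4)/(d^2 - 3*d - 4)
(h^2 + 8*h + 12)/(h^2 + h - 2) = (h + 6)/(h - 1)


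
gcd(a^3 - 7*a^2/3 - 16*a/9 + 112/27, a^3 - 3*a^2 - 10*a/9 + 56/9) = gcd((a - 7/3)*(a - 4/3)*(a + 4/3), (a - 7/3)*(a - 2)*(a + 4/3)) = a^2 - a - 28/9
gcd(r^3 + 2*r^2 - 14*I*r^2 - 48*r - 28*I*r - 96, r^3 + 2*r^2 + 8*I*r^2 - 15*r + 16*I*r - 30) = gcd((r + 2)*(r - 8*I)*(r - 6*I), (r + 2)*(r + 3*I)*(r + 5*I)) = r + 2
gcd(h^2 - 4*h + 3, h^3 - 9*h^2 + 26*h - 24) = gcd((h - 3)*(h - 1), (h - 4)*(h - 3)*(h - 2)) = h - 3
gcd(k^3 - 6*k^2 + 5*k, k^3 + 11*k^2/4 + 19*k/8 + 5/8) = 1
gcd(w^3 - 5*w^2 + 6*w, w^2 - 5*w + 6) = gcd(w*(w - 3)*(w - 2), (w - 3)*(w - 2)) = w^2 - 5*w + 6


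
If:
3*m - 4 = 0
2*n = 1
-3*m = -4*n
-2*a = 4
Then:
No Solution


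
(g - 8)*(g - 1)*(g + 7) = g^3 - 2*g^2 - 55*g + 56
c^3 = c^3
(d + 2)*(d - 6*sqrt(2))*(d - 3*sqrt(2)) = d^3 - 9*sqrt(2)*d^2 + 2*d^2 - 18*sqrt(2)*d + 36*d + 72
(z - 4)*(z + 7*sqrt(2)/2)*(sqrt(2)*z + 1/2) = sqrt(2)*z^3 - 4*sqrt(2)*z^2 + 15*z^2/2 - 30*z + 7*sqrt(2)*z/4 - 7*sqrt(2)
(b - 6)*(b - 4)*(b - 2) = b^3 - 12*b^2 + 44*b - 48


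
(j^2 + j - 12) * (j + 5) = j^3 + 6*j^2 - 7*j - 60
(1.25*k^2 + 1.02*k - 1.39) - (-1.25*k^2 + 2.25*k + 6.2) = 2.5*k^2 - 1.23*k - 7.59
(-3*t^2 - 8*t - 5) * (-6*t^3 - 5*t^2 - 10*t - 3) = 18*t^5 + 63*t^4 + 100*t^3 + 114*t^2 + 74*t + 15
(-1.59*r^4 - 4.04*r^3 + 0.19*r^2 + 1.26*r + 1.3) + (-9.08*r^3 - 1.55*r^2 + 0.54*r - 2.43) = -1.59*r^4 - 13.12*r^3 - 1.36*r^2 + 1.8*r - 1.13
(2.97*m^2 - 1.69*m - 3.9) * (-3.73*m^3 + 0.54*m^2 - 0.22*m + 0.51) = -11.0781*m^5 + 7.9075*m^4 + 12.981*m^3 - 0.2195*m^2 - 0.00390000000000001*m - 1.989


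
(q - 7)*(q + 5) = q^2 - 2*q - 35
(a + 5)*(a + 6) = a^2 + 11*a + 30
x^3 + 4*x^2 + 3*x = x*(x + 1)*(x + 3)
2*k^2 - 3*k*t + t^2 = (-2*k + t)*(-k + t)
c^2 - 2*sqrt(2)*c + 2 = (c - sqrt(2))^2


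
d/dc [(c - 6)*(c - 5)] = 2*c - 11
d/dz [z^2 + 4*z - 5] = 2*z + 4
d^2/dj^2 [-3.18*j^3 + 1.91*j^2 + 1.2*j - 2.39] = 3.82 - 19.08*j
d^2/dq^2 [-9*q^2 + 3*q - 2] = -18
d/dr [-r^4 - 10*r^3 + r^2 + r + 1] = -4*r^3 - 30*r^2 + 2*r + 1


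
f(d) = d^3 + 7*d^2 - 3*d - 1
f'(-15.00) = 462.00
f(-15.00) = -1756.00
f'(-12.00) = 261.00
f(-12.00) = -685.00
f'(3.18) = 71.86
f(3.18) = 92.40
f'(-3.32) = -16.41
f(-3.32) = 49.52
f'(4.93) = 138.93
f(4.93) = 274.17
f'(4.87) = 136.33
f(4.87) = 265.91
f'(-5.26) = 6.36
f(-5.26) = 62.92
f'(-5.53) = 11.32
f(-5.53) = 60.54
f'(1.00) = 14.00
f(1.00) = 4.00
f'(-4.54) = -4.73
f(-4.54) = 63.32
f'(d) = 3*d^2 + 14*d - 3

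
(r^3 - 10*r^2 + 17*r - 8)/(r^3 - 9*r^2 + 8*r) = (r - 1)/r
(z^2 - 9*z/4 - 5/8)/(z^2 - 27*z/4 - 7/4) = (z - 5/2)/(z - 7)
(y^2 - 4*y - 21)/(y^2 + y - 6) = (y - 7)/(y - 2)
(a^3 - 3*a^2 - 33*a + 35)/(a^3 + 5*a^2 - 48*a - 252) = (a^2 + 4*a - 5)/(a^2 + 12*a + 36)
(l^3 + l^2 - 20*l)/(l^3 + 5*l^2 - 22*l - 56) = l*(l + 5)/(l^2 + 9*l + 14)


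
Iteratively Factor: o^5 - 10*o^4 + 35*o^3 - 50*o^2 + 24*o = (o - 2)*(o^4 - 8*o^3 + 19*o^2 - 12*o) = o*(o - 2)*(o^3 - 8*o^2 + 19*o - 12) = o*(o - 3)*(o - 2)*(o^2 - 5*o + 4) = o*(o - 3)*(o - 2)*(o - 1)*(o - 4)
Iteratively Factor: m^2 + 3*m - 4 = (m - 1)*(m + 4)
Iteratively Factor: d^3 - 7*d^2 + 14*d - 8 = (d - 1)*(d^2 - 6*d + 8) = (d - 2)*(d - 1)*(d - 4)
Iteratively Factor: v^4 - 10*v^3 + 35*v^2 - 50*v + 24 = (v - 4)*(v^3 - 6*v^2 + 11*v - 6) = (v - 4)*(v - 2)*(v^2 - 4*v + 3) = (v - 4)*(v - 3)*(v - 2)*(v - 1)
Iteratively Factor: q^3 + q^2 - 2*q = (q + 2)*(q^2 - q) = (q - 1)*(q + 2)*(q)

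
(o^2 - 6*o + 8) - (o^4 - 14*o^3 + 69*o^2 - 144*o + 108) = -o^4 + 14*o^3 - 68*o^2 + 138*o - 100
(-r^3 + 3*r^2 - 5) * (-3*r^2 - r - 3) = 3*r^5 - 8*r^4 + 6*r^2 + 5*r + 15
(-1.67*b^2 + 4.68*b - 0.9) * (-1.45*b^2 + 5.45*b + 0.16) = 2.4215*b^4 - 15.8875*b^3 + 26.5438*b^2 - 4.1562*b - 0.144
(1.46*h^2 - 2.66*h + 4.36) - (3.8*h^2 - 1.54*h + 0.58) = -2.34*h^2 - 1.12*h + 3.78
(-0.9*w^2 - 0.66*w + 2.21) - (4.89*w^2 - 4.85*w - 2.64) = -5.79*w^2 + 4.19*w + 4.85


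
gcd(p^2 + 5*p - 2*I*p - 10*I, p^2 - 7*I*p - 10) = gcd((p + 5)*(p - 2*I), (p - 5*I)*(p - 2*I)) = p - 2*I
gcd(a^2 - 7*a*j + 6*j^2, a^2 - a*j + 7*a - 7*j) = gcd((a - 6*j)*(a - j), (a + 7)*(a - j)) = a - j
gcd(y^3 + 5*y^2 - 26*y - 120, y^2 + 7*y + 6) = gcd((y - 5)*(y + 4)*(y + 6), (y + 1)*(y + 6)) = y + 6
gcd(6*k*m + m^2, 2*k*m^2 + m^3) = m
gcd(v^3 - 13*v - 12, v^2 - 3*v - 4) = v^2 - 3*v - 4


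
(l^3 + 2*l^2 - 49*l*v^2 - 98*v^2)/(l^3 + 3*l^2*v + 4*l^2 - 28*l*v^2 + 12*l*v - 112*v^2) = (-l^2 + 7*l*v - 2*l + 14*v)/(-l^2 + 4*l*v - 4*l + 16*v)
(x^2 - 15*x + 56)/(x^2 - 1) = (x^2 - 15*x + 56)/(x^2 - 1)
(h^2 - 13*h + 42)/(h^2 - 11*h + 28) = (h - 6)/(h - 4)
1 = 1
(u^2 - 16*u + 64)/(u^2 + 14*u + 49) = (u^2 - 16*u + 64)/(u^2 + 14*u + 49)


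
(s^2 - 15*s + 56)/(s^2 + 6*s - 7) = (s^2 - 15*s + 56)/(s^2 + 6*s - 7)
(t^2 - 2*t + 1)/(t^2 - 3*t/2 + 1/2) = 2*(t - 1)/(2*t - 1)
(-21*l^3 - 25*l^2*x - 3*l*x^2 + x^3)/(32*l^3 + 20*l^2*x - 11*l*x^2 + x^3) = (-21*l^2 - 4*l*x + x^2)/(32*l^2 - 12*l*x + x^2)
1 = 1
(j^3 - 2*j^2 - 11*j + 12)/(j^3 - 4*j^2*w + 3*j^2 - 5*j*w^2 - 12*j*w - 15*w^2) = (-j^2 + 5*j - 4)/(-j^2 + 4*j*w + 5*w^2)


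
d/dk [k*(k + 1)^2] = (k + 1)*(3*k + 1)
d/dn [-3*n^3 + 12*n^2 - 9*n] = -9*n^2 + 24*n - 9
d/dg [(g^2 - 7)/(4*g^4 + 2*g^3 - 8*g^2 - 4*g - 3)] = 2*(-4*g^5 - g^4 + 56*g^3 + 19*g^2 - 59*g - 14)/(16*g^8 + 16*g^7 - 60*g^6 - 64*g^5 + 24*g^4 + 52*g^3 + 64*g^2 + 24*g + 9)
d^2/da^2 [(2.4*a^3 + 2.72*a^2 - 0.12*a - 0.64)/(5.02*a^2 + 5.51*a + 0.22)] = (5.6843418860808e-14*a^5 - 16.0922239999999*a^3 - 97.3376639999999*a^2 - 104.72304*a - 36.893072)/(126.506008*a^6 + 416.562612*a^5 + 473.85537*a^4 + 203.795615*a^3 + 20.76657*a^2 + 0.800052*a + 0.010648)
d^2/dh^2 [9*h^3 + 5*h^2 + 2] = 54*h + 10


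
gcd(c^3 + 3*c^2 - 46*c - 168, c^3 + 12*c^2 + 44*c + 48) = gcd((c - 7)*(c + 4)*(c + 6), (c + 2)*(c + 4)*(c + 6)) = c^2 + 10*c + 24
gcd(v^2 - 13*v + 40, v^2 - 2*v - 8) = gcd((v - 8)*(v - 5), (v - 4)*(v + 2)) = 1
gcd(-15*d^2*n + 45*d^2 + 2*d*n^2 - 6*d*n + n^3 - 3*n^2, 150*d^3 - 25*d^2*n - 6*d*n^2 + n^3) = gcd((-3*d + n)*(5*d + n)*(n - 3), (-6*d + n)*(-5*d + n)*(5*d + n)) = 5*d + n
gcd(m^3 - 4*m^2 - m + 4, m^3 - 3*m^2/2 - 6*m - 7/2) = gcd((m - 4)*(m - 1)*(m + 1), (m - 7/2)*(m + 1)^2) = m + 1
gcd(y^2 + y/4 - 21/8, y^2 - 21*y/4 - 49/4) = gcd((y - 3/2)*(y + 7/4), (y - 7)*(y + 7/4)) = y + 7/4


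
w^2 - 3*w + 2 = (w - 2)*(w - 1)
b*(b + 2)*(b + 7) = b^3 + 9*b^2 + 14*b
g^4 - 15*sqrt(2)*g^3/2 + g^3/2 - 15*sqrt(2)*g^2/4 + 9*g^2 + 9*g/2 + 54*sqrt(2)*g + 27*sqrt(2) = (g + 1/2)*(g - 6*sqrt(2))*(g - 3*sqrt(2))*(g + 3*sqrt(2)/2)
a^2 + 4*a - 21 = (a - 3)*(a + 7)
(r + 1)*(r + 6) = r^2 + 7*r + 6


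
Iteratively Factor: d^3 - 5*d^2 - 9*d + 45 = (d - 3)*(d^2 - 2*d - 15) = (d - 3)*(d + 3)*(d - 5)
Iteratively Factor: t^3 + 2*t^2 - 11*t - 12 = (t + 1)*(t^2 + t - 12) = (t - 3)*(t + 1)*(t + 4)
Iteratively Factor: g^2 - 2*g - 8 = (g + 2)*(g - 4)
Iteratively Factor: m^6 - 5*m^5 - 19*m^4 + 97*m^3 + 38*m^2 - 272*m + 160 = (m + 4)*(m^5 - 9*m^4 + 17*m^3 + 29*m^2 - 78*m + 40) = (m + 2)*(m + 4)*(m^4 - 11*m^3 + 39*m^2 - 49*m + 20) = (m - 5)*(m + 2)*(m + 4)*(m^3 - 6*m^2 + 9*m - 4) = (m - 5)*(m - 1)*(m + 2)*(m + 4)*(m^2 - 5*m + 4) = (m - 5)*(m - 4)*(m - 1)*(m + 2)*(m + 4)*(m - 1)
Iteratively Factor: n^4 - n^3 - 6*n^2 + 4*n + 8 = (n - 2)*(n^3 + n^2 - 4*n - 4) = (n - 2)*(n + 1)*(n^2 - 4) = (n - 2)^2*(n + 1)*(n + 2)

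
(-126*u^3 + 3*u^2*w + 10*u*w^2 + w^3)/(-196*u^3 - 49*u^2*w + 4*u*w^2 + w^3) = (18*u^2 - 3*u*w - w^2)/(28*u^2 + 3*u*w - w^2)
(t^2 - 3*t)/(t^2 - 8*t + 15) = t/(t - 5)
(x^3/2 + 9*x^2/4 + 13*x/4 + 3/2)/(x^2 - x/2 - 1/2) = (2*x^3 + 9*x^2 + 13*x + 6)/(2*(2*x^2 - x - 1))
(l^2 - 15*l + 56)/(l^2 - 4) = (l^2 - 15*l + 56)/(l^2 - 4)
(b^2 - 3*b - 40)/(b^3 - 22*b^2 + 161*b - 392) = (b + 5)/(b^2 - 14*b + 49)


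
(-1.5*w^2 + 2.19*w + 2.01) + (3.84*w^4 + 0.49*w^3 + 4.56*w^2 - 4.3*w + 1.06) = 3.84*w^4 + 0.49*w^3 + 3.06*w^2 - 2.11*w + 3.07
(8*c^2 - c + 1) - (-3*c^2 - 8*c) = 11*c^2 + 7*c + 1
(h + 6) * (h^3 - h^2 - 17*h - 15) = h^4 + 5*h^3 - 23*h^2 - 117*h - 90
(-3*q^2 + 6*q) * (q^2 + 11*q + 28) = -3*q^4 - 27*q^3 - 18*q^2 + 168*q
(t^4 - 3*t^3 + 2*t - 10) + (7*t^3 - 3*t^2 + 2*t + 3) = t^4 + 4*t^3 - 3*t^2 + 4*t - 7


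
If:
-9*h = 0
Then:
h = 0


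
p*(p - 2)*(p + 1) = p^3 - p^2 - 2*p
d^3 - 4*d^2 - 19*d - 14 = (d - 7)*(d + 1)*(d + 2)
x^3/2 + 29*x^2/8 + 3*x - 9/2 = (x/2 + 1)*(x - 3/4)*(x + 6)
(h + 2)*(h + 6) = h^2 + 8*h + 12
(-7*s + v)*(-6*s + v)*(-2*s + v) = -84*s^3 + 68*s^2*v - 15*s*v^2 + v^3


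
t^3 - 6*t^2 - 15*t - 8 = (t - 8)*(t + 1)^2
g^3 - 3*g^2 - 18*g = g*(g - 6)*(g + 3)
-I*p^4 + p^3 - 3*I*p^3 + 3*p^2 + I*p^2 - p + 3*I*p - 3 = (p - 1)*(p + 3)*(p + I)*(-I*p - I)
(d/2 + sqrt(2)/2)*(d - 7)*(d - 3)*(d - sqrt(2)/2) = d^4/2 - 5*d^3 + sqrt(2)*d^3/4 - 5*sqrt(2)*d^2/2 + 10*d^2 + 5*d + 21*sqrt(2)*d/4 - 21/2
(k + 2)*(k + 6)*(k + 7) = k^3 + 15*k^2 + 68*k + 84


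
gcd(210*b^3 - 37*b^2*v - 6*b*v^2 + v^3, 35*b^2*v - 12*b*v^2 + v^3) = 35*b^2 - 12*b*v + v^2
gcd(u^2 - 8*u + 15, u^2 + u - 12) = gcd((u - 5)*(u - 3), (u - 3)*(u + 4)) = u - 3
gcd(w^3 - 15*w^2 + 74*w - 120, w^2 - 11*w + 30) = w^2 - 11*w + 30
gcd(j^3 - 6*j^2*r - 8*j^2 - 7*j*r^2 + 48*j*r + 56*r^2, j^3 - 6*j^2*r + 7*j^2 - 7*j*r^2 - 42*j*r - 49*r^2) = -j^2 + 6*j*r + 7*r^2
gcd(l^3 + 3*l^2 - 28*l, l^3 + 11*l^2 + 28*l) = l^2 + 7*l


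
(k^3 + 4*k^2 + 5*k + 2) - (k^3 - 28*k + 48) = 4*k^2 + 33*k - 46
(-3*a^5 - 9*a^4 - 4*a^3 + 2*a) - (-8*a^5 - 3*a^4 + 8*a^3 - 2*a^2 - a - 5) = 5*a^5 - 6*a^4 - 12*a^3 + 2*a^2 + 3*a + 5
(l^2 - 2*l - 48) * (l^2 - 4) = l^4 - 2*l^3 - 52*l^2 + 8*l + 192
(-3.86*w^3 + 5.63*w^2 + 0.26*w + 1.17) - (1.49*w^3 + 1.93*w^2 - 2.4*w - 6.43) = -5.35*w^3 + 3.7*w^2 + 2.66*w + 7.6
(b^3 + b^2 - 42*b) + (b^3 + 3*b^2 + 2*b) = 2*b^3 + 4*b^2 - 40*b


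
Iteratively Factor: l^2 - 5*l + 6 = (l - 2)*(l - 3)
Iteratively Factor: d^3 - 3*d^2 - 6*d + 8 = (d - 4)*(d^2 + d - 2) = (d - 4)*(d + 2)*(d - 1)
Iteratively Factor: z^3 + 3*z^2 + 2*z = (z + 1)*(z^2 + 2*z) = z*(z + 1)*(z + 2)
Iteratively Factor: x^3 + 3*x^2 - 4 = (x + 2)*(x^2 + x - 2) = (x - 1)*(x + 2)*(x + 2)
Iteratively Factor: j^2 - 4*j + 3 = (j - 1)*(j - 3)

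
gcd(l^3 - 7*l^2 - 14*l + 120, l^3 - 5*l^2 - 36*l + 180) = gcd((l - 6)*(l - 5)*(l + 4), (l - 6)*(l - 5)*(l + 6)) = l^2 - 11*l + 30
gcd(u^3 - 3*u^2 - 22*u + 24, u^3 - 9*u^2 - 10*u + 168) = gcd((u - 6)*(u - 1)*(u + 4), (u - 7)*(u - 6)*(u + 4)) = u^2 - 2*u - 24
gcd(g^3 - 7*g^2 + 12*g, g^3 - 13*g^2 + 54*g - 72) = g^2 - 7*g + 12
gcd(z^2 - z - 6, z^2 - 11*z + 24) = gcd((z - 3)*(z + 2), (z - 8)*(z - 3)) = z - 3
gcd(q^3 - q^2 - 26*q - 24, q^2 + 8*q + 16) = q + 4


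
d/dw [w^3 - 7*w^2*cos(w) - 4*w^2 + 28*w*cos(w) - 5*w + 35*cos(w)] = 7*w^2*sin(w) + 3*w^2 - 28*w*sin(w) - 14*w*cos(w) - 8*w - 35*sin(w) + 28*cos(w) - 5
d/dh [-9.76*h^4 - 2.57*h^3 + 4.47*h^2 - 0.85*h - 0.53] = -39.04*h^3 - 7.71*h^2 + 8.94*h - 0.85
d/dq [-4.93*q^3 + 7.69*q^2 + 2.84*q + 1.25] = -14.79*q^2 + 15.38*q + 2.84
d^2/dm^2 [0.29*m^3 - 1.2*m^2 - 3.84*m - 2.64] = 1.74*m - 2.4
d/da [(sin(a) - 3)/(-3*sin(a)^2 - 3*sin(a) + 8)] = (3*sin(a)^2 - 18*sin(a) - 1)*cos(a)/(3*sin(a)^2 + 3*sin(a) - 8)^2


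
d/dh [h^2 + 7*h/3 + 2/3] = 2*h + 7/3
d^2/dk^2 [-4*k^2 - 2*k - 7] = -8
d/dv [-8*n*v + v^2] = -8*n + 2*v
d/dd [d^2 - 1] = 2*d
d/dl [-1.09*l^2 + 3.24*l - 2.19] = 3.24 - 2.18*l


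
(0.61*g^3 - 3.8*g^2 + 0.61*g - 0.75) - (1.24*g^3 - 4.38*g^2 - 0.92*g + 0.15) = -0.63*g^3 + 0.58*g^2 + 1.53*g - 0.9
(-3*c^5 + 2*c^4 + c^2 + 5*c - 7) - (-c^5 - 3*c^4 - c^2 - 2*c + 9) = -2*c^5 + 5*c^4 + 2*c^2 + 7*c - 16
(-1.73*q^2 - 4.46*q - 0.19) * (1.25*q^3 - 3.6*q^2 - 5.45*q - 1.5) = -2.1625*q^5 + 0.653*q^4 + 25.247*q^3 + 27.586*q^2 + 7.7255*q + 0.285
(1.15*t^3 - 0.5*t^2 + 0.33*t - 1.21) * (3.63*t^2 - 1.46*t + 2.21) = 4.1745*t^5 - 3.494*t^4 + 4.4694*t^3 - 5.9791*t^2 + 2.4959*t - 2.6741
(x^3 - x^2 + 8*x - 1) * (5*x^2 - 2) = 5*x^5 - 5*x^4 + 38*x^3 - 3*x^2 - 16*x + 2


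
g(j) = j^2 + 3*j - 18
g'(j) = 2*j + 3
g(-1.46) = -20.25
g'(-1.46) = 0.08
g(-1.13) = -20.11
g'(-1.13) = 0.74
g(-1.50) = -20.25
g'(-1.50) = 0.00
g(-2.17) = -19.80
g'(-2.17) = -1.34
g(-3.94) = -14.30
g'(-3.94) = -4.88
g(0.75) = -15.19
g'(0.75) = 4.50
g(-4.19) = -13.01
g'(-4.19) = -5.38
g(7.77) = 65.68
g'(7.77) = 18.54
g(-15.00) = 162.00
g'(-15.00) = -27.00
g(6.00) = 36.00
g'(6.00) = 15.00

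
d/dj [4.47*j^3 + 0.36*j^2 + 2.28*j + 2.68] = 13.41*j^2 + 0.72*j + 2.28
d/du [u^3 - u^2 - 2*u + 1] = 3*u^2 - 2*u - 2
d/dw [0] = 0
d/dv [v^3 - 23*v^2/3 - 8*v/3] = 3*v^2 - 46*v/3 - 8/3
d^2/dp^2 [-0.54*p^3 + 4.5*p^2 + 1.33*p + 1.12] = 9.0 - 3.24*p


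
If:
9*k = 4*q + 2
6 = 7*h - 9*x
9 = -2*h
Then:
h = -9/2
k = 4*q/9 + 2/9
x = -25/6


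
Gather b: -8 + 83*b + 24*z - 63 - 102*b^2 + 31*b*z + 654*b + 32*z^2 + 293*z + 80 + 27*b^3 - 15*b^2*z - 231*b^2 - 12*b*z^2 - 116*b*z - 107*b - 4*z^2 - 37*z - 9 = 27*b^3 + b^2*(-15*z - 333) + b*(-12*z^2 - 85*z + 630) + 28*z^2 + 280*z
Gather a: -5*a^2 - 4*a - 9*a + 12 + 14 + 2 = -5*a^2 - 13*a + 28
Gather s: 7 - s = 7 - s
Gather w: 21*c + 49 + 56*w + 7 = 21*c + 56*w + 56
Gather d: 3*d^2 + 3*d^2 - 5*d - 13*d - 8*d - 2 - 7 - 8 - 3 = 6*d^2 - 26*d - 20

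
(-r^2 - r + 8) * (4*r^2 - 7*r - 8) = -4*r^4 + 3*r^3 + 47*r^2 - 48*r - 64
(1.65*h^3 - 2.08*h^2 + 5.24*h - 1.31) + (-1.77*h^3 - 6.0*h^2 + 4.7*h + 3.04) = -0.12*h^3 - 8.08*h^2 + 9.94*h + 1.73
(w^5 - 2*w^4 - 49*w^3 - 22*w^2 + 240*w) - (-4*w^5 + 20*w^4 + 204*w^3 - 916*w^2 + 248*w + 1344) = 5*w^5 - 22*w^4 - 253*w^3 + 894*w^2 - 8*w - 1344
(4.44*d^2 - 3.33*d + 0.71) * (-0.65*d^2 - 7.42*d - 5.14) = -2.886*d^4 - 30.7803*d^3 + 1.4255*d^2 + 11.848*d - 3.6494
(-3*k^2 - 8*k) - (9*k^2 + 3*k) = -12*k^2 - 11*k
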